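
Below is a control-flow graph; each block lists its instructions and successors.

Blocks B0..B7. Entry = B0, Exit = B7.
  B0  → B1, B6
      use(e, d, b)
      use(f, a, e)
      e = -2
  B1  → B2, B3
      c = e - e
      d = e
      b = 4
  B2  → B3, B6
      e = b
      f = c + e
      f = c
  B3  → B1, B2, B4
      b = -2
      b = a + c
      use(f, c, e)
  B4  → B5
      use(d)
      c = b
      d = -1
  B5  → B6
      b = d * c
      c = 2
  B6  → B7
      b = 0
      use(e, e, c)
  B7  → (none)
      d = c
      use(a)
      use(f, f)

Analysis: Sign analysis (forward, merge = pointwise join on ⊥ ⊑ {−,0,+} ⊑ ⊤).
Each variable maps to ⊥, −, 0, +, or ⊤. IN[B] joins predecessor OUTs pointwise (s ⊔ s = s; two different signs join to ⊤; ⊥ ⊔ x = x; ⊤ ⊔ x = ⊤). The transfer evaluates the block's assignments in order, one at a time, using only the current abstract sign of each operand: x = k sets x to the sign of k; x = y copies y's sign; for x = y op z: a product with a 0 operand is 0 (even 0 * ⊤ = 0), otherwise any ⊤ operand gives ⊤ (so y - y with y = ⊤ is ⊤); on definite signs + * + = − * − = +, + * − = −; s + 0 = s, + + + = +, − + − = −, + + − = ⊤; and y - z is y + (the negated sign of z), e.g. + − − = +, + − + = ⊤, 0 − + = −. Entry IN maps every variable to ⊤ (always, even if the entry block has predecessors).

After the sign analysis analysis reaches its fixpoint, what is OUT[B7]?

Fixpoint table:
  B0:  IN=(all ⊤)  OUT={e:-; rest ⊤}
  B1:  IN=(all ⊤)  OUT={b:+; rest ⊤}
  B2:  IN=(all ⊤)  OUT=(all ⊤)
  B3:  IN=(all ⊤)  OUT=(all ⊤)
  B4:  IN=(all ⊤)  OUT={d:-; rest ⊤}
  B5:  IN={d:-; rest ⊤}  OUT={c:+, d:-; rest ⊤}
  B6:  IN=(all ⊤)  OUT={b:0; rest ⊤}
  B7:  IN={b:0; rest ⊤}  OUT={b:0; rest ⊤}

Merge at B7: IN[B7] = OUT[B6] = {a: ⊤, b: 0, c: ⊤, d: ⊤, e: ⊤, f: ⊤}
Applying B7's transfer function to that IN value gives OUT[B7] (row B7 above).

Answer: {a: ⊤, b: 0, c: ⊤, d: ⊤, e: ⊤, f: ⊤}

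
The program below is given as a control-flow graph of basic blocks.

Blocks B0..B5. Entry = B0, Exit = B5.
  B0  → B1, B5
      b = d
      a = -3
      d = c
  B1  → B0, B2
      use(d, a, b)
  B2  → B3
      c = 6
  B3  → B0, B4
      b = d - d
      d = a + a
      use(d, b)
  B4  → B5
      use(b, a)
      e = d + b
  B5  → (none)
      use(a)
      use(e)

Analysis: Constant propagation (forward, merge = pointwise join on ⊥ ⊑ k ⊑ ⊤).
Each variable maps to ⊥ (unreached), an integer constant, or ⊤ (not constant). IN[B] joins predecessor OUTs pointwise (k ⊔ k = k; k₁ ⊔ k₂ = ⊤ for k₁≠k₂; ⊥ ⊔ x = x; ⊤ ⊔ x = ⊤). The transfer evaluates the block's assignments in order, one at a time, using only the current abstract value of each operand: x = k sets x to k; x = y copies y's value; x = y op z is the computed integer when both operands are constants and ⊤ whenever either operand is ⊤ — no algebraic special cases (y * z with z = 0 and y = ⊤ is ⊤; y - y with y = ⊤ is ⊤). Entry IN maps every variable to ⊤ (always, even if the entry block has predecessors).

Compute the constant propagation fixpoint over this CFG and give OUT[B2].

Answer: {a: -3, b: ⊤, c: 6, d: ⊤, e: ⊤, f: ⊤}

Working:
Converged values:
  B0:  IN=(all ⊤)  OUT={a:-3; rest ⊤}
  B1:  IN={a:-3; rest ⊤}  OUT={a:-3; rest ⊤}
  B2:  IN={a:-3; rest ⊤}  OUT={a:-3, c:6; rest ⊤}
  B3:  IN={a:-3, c:6; rest ⊤}  OUT={a:-3, c:6, d:-6; rest ⊤}
  B4:  IN={a:-3, c:6, d:-6; rest ⊤}  OUT={a:-3, c:6, d:-6; rest ⊤}
  B5:  IN={a:-3; rest ⊤}  OUT={a:-3; rest ⊤}

Merge at B2: IN[B2] = OUT[B1] = {a: -3, b: ⊤, c: ⊤, d: ⊤, e: ⊤, f: ⊤}
Applying B2's transfer function to that IN value gives OUT[B2] (row B2 above).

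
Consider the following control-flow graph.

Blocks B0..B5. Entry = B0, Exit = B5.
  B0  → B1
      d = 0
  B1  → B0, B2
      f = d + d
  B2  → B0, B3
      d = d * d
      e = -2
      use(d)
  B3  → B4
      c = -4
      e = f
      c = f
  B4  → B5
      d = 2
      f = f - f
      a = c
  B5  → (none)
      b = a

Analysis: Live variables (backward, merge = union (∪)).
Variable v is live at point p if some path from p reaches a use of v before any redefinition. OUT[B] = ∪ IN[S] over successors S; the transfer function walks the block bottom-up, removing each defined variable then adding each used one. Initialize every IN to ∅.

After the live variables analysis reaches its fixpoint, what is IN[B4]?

Converged values:
  B0:   IN={}   OUT={d}
  B1:   IN={d}   OUT={d, f}
  B2:   IN={d, f}   OUT={f}
  B3:   IN={f}   OUT={c, f}
  B4:   IN={c, f}   OUT={a}
  B5:   IN={a}   OUT={}

Merge at B4: OUT[B4] = IN[B5] = {a}
Applying B4's transfer function to that OUT value gives IN[B4] (row B4 above).

Answer: {c, f}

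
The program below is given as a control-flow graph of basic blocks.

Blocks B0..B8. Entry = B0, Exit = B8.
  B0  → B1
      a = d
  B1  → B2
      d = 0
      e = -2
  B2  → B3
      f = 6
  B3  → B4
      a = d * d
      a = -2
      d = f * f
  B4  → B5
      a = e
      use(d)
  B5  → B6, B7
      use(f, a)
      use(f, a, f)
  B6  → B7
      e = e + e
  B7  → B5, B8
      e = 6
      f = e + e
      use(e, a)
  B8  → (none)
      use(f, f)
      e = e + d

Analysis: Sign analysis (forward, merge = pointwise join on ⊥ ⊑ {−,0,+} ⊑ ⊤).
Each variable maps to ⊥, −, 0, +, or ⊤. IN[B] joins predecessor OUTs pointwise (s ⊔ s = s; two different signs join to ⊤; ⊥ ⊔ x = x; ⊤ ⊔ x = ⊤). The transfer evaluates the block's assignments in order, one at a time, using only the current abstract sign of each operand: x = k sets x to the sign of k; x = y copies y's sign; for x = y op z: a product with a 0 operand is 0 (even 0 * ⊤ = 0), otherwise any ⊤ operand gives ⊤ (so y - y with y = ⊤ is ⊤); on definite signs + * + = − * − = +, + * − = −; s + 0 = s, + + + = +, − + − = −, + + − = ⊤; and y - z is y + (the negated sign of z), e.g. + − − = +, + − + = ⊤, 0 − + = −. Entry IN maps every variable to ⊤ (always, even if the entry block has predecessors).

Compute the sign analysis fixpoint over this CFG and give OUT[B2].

Answer: {a: ⊤, b: ⊤, c: ⊤, d: 0, e: -, f: +}

Working:
Fixpoint table:
  B0: | IN=(all ⊤) | OUT=(all ⊤)
  B1: | IN=(all ⊤) | OUT={d:0, e:-; rest ⊤}
  B2: | IN={d:0, e:-; rest ⊤} | OUT={d:0, e:-, f:+; rest ⊤}
  B3: | IN={d:0, e:-, f:+; rest ⊤} | OUT={a:-, d:+, e:-, f:+; rest ⊤}
  B4: | IN={a:-, d:+, e:-, f:+; rest ⊤} | OUT={a:-, d:+, e:-, f:+; rest ⊤}
  B5: | IN={a:-, d:+, f:+; rest ⊤} | OUT={a:-, d:+, f:+; rest ⊤}
  B6: | IN={a:-, d:+, f:+; rest ⊤} | OUT={a:-, d:+, f:+; rest ⊤}
  B7: | IN={a:-, d:+, f:+; rest ⊤} | OUT={a:-, d:+, e:+, f:+; rest ⊤}
  B8: | IN={a:-, d:+, e:+, f:+; rest ⊤} | OUT={a:-, d:+, e:+, f:+; rest ⊤}

Merge at B2: IN[B2] = OUT[B1] = {a: ⊤, b: ⊤, c: ⊤, d: 0, e: -, f: ⊤}
Applying B2's transfer function to that IN value gives OUT[B2] (row B2 above).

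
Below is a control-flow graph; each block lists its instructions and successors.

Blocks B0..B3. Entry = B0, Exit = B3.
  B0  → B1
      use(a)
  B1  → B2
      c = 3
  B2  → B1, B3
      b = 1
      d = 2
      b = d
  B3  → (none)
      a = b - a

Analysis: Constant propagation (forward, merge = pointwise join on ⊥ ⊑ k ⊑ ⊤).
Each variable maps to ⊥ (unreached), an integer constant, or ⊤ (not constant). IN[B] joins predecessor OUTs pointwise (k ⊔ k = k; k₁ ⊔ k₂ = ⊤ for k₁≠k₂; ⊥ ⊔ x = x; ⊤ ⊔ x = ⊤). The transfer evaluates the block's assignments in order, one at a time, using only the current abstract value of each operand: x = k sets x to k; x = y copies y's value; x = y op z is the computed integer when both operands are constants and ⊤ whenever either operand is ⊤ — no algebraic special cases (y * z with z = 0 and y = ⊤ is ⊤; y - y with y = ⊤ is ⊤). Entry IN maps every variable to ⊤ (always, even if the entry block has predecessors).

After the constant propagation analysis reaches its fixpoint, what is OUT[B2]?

Per-block solution:
  B0:   IN=(all ⊤)   OUT=(all ⊤)
  B1:   IN=(all ⊤)   OUT={c:3; rest ⊤}
  B2:   IN={c:3; rest ⊤}   OUT={b:2, c:3, d:2; rest ⊤}
  B3:   IN={b:2, c:3, d:2; rest ⊤}   OUT={b:2, c:3, d:2; rest ⊤}

Merge at B2: IN[B2] = OUT[B1] = {a: ⊤, b: ⊤, c: 3, d: ⊤, e: ⊤, f: ⊤}
Applying B2's transfer function to that IN value gives OUT[B2] (row B2 above).

Answer: {a: ⊤, b: 2, c: 3, d: 2, e: ⊤, f: ⊤}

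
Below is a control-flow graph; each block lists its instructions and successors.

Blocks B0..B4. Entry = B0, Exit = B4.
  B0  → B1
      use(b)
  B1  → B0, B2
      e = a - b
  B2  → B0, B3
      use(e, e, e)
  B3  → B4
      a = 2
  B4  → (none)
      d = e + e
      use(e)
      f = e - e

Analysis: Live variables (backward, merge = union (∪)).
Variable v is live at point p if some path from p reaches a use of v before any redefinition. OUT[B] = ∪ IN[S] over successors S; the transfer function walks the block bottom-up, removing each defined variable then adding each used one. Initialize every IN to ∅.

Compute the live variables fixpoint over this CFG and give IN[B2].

Answer: {a, b, e}

Trace:
Per-block solution:
  B0:   IN={a, b}   OUT={a, b}
  B1:   IN={a, b}   OUT={a, b, e}
  B2:   IN={a, b, e}   OUT={a, b, e}
  B3:   IN={e}   OUT={e}
  B4:   IN={e}   OUT={}

Merge at B2: OUT[B2] = IN[B0] ⊔ IN[B3] = {a, b, e}
Applying B2's transfer function to that OUT value gives IN[B2] (row B2 above).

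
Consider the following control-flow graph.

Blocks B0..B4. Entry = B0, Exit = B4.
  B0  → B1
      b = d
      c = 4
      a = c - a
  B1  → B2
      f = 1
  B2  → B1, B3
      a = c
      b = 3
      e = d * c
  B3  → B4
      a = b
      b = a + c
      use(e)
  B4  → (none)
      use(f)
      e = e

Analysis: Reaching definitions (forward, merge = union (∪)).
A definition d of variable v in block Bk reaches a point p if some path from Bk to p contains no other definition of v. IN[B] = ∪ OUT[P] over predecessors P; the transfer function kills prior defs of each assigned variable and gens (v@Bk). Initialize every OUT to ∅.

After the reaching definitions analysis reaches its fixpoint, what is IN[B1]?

Answer: {a@B0, a@B2, b@B0, b@B2, c@B0, e@B2, f@B1}

Working:
Fixpoint table:
  B0: | IN={} | OUT={a@B0, b@B0, c@B0}
  B1: | IN={a@B0, a@B2, b@B0, b@B2, c@B0, e@B2, f@B1} | OUT={a@B0, a@B2, b@B0, b@B2, c@B0, e@B2, f@B1}
  B2: | IN={a@B0, a@B2, b@B0, b@B2, c@B0, e@B2, f@B1} | OUT={a@B2, b@B2, c@B0, e@B2, f@B1}
  B3: | IN={a@B2, b@B2, c@B0, e@B2, f@B1} | OUT={a@B3, b@B3, c@B0, e@B2, f@B1}
  B4: | IN={a@B3, b@B3, c@B0, e@B2, f@B1} | OUT={a@B3, b@B3, c@B0, e@B4, f@B1}

Merge at B1: IN[B1] = OUT[B0] ⊔ OUT[B2] = {a@B0, a@B2, b@B0, b@B2, c@B0, e@B2, f@B1}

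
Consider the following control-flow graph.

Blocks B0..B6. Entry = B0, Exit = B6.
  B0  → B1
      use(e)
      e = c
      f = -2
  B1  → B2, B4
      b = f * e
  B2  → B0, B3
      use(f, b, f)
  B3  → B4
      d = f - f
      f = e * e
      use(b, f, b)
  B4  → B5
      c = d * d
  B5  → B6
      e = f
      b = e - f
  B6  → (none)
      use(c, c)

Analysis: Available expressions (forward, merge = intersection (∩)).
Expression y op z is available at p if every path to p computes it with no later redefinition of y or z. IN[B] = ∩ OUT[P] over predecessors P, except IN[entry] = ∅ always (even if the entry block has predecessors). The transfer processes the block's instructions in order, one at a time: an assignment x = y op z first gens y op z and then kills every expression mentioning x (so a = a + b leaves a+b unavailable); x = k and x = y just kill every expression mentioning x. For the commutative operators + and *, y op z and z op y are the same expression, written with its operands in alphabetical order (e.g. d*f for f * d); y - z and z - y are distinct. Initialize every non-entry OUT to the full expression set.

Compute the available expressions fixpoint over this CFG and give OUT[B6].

Converged values:
  B0:   IN={}   OUT={}
  B1:   IN={}   OUT={e*f}
  B2:   IN={e*f}   OUT={e*f}
  B3:   IN={e*f}   OUT={e*e}
  B4:   IN={}   OUT={d*d}
  B5:   IN={d*d}   OUT={d*d, e-f}
  B6:   IN={d*d, e-f}   OUT={d*d, e-f}

Merge at B6: IN[B6] = OUT[B5] = {d*d, e-f}
Applying B6's transfer function to that IN value gives OUT[B6] (row B6 above).

Answer: {d*d, e-f}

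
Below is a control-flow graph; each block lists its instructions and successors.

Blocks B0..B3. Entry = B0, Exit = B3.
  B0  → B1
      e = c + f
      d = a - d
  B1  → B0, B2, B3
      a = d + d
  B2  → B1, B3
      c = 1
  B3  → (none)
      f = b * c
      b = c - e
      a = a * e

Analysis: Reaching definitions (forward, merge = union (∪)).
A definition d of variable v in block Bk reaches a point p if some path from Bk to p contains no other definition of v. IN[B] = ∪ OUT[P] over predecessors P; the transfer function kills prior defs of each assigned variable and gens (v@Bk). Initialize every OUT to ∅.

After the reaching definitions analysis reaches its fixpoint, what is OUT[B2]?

Answer: {a@B1, c@B2, d@B0, e@B0}

Working:
Per-block solution:
  B0:   IN={a@B1, c@B2, d@B0, e@B0}   OUT={a@B1, c@B2, d@B0, e@B0}
  B1:   IN={a@B1, c@B2, d@B0, e@B0}   OUT={a@B1, c@B2, d@B0, e@B0}
  B2:   IN={a@B1, c@B2, d@B0, e@B0}   OUT={a@B1, c@B2, d@B0, e@B0}
  B3:   IN={a@B1, c@B2, d@B0, e@B0}   OUT={a@B3, b@B3, c@B2, d@B0, e@B0, f@B3}

Merge at B2: IN[B2] = OUT[B1] = {a@B1, c@B2, d@B0, e@B0}
Applying B2's transfer function to that IN value gives OUT[B2] (row B2 above).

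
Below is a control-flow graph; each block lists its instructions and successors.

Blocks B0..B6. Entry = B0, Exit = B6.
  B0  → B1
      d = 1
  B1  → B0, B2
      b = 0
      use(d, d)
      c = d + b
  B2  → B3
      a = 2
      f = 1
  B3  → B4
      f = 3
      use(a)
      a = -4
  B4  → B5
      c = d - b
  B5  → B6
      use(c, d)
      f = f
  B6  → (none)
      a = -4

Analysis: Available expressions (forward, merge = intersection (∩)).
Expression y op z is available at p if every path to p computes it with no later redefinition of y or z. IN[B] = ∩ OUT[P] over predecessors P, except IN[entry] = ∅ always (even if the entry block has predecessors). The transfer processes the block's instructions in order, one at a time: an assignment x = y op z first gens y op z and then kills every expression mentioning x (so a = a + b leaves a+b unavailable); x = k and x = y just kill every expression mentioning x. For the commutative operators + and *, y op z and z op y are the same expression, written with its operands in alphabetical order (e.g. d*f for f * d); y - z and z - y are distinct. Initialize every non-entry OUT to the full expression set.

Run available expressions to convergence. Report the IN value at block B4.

Per-block solution:
  B0:   IN={}   OUT={}
  B1:   IN={}   OUT={b+d}
  B2:   IN={b+d}   OUT={b+d}
  B3:   IN={b+d}   OUT={b+d}
  B4:   IN={b+d}   OUT={b+d, d-b}
  B5:   IN={b+d, d-b}   OUT={b+d, d-b}
  B6:   IN={b+d, d-b}   OUT={b+d, d-b}

Merge at B4: IN[B4] = OUT[B3] = {b+d}

Answer: {b+d}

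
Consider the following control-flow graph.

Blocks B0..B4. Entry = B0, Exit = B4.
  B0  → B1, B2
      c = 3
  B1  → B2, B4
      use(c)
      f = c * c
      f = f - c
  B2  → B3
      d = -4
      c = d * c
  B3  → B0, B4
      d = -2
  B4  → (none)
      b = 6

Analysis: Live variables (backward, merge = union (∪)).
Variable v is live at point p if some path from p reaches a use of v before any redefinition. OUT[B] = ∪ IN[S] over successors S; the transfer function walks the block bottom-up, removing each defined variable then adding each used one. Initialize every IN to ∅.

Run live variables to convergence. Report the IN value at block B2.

Answer: {c}

Trace:
Per-block solution:
  B0:   IN={}   OUT={c}
  B1:   IN={c}   OUT={c}
  B2:   IN={c}   OUT={}
  B3:   IN={}   OUT={}
  B4:   IN={}   OUT={}

Merge at B2: OUT[B2] = IN[B3] = {}
Applying B2's transfer function to that OUT value gives IN[B2] (row B2 above).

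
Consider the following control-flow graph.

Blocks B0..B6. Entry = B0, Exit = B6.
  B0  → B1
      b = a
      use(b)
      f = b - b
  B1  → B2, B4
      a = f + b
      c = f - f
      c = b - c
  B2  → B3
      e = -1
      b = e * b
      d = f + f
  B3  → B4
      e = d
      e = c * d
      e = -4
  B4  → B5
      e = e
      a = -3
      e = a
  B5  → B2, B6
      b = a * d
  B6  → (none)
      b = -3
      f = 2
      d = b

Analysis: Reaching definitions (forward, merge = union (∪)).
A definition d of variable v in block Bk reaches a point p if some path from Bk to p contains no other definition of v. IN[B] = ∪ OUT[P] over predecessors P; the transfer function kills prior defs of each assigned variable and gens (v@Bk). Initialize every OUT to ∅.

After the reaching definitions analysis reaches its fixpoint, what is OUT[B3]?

Answer: {a@B1, a@B4, b@B2, c@B1, d@B2, e@B3, f@B0}

Trace:
Fixpoint table:
  B0: | IN={} | OUT={b@B0, f@B0}
  B1: | IN={b@B0, f@B0} | OUT={a@B1, b@B0, c@B1, f@B0}
  B2: | IN={a@B1, a@B4, b@B0, b@B5, c@B1, d@B2, e@B4, f@B0} | OUT={a@B1, a@B4, b@B2, c@B1, d@B2, e@B2, f@B0}
  B3: | IN={a@B1, a@B4, b@B2, c@B1, d@B2, e@B2, f@B0} | OUT={a@B1, a@B4, b@B2, c@B1, d@B2, e@B3, f@B0}
  B4: | IN={a@B1, a@B4, b@B0, b@B2, c@B1, d@B2, e@B3, f@B0} | OUT={a@B4, b@B0, b@B2, c@B1, d@B2, e@B4, f@B0}
  B5: | IN={a@B4, b@B0, b@B2, c@B1, d@B2, e@B4, f@B0} | OUT={a@B4, b@B5, c@B1, d@B2, e@B4, f@B0}
  B6: | IN={a@B4, b@B5, c@B1, d@B2, e@B4, f@B0} | OUT={a@B4, b@B6, c@B1, d@B6, e@B4, f@B6}

Merge at B3: IN[B3] = OUT[B2] = {a@B1, a@B4, b@B2, c@B1, d@B2, e@B2, f@B0}
Applying B3's transfer function to that IN value gives OUT[B3] (row B3 above).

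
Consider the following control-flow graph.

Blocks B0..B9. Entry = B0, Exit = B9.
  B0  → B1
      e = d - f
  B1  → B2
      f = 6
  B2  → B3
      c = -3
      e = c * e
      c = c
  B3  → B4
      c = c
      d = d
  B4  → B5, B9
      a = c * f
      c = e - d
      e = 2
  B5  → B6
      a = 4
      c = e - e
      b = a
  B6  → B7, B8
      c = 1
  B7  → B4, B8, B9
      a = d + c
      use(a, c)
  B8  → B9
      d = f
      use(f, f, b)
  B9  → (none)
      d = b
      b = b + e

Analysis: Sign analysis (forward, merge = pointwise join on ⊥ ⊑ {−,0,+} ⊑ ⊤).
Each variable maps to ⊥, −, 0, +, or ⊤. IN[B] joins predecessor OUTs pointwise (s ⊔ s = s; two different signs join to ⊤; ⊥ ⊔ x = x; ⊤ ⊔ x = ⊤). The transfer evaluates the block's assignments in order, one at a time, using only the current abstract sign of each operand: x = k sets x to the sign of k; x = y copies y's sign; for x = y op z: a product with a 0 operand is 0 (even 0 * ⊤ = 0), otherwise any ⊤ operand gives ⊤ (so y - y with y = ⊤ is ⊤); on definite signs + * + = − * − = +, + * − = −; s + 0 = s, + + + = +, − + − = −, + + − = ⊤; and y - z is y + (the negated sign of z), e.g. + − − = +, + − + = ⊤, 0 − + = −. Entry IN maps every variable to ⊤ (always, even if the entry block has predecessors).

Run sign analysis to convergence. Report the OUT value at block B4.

Per-block solution:
  B0:   IN=(all ⊤)   OUT=(all ⊤)
  B1:   IN=(all ⊤)   OUT={f:+; rest ⊤}
  B2:   IN={f:+; rest ⊤}   OUT={c:-, f:+; rest ⊤}
  B3:   IN={c:-, f:+; rest ⊤}   OUT={c:-, f:+; rest ⊤}
  B4:   IN={f:+; rest ⊤}   OUT={e:+, f:+; rest ⊤}
  B5:   IN={e:+, f:+; rest ⊤}   OUT={a:+, b:+, e:+, f:+; rest ⊤}
  B6:   IN={a:+, b:+, e:+, f:+; rest ⊤}   OUT={a:+, b:+, c:+, e:+, f:+; rest ⊤}
  B7:   IN={a:+, b:+, c:+, e:+, f:+; rest ⊤}   OUT={b:+, c:+, e:+, f:+; rest ⊤}
  B8:   IN={b:+, c:+, e:+, f:+; rest ⊤}   OUT={b:+, c:+, d:+, e:+, f:+; rest ⊤}
  B9:   IN={e:+, f:+; rest ⊤}   OUT={e:+, f:+; rest ⊤}

Merge at B4: IN[B4] = OUT[B3] ⊔ OUT[B7] = {a: ⊤, b: ⊤, c: ⊤, d: ⊤, e: ⊤, f: +}
Applying B4's transfer function to that IN value gives OUT[B4] (row B4 above).

Answer: {a: ⊤, b: ⊤, c: ⊤, d: ⊤, e: +, f: +}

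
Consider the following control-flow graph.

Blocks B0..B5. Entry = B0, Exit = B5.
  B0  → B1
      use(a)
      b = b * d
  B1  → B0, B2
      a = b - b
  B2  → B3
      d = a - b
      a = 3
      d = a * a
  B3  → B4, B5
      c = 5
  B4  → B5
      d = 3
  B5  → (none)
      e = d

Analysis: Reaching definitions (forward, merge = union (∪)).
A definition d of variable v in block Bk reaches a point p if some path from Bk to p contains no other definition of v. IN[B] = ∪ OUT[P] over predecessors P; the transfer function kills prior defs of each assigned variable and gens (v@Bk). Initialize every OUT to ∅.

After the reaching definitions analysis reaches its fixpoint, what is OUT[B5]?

Answer: {a@B2, b@B0, c@B3, d@B2, d@B4, e@B5}

Trace:
Fixpoint table:
  B0: | IN={a@B1, b@B0} | OUT={a@B1, b@B0}
  B1: | IN={a@B1, b@B0} | OUT={a@B1, b@B0}
  B2: | IN={a@B1, b@B0} | OUT={a@B2, b@B0, d@B2}
  B3: | IN={a@B2, b@B0, d@B2} | OUT={a@B2, b@B0, c@B3, d@B2}
  B4: | IN={a@B2, b@B0, c@B3, d@B2} | OUT={a@B2, b@B0, c@B3, d@B4}
  B5: | IN={a@B2, b@B0, c@B3, d@B2, d@B4} | OUT={a@B2, b@B0, c@B3, d@B2, d@B4, e@B5}

Merge at B5: IN[B5] = OUT[B3] ⊔ OUT[B4] = {a@B2, b@B0, c@B3, d@B2, d@B4}
Applying B5's transfer function to that IN value gives OUT[B5] (row B5 above).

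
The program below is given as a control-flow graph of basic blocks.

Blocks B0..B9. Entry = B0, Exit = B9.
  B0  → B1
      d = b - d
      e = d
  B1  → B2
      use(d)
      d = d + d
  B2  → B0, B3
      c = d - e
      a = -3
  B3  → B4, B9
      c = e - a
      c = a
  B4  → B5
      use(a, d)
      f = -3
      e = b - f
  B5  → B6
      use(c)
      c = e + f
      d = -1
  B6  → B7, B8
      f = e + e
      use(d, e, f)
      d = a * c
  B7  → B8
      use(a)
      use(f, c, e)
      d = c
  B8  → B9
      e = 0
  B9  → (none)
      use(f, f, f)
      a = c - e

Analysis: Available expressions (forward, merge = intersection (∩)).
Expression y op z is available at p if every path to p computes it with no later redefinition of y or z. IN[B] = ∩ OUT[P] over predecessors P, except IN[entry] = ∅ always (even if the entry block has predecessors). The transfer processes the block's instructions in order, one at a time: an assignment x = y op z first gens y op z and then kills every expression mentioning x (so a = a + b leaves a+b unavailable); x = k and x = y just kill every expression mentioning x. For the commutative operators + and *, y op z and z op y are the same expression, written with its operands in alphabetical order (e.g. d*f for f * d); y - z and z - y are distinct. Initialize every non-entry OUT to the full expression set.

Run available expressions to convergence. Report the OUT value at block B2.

Converged values:
  B0:  IN={}  OUT={}
  B1:  IN={}  OUT={}
  B2:  IN={}  OUT={d-e}
  B3:  IN={d-e}  OUT={d-e, e-a}
  B4:  IN={d-e, e-a}  OUT={b-f}
  B5:  IN={b-f}  OUT={b-f, e+f}
  B6:  IN={b-f, e+f}  OUT={a*c, e+e}
  B7:  IN={a*c, e+e}  OUT={a*c, e+e}
  B8:  IN={a*c, e+e}  OUT={a*c}
  B9:  IN={}  OUT={c-e}

Merge at B2: IN[B2] = OUT[B1] = {}
Applying B2's transfer function to that IN value gives OUT[B2] (row B2 above).

Answer: {d-e}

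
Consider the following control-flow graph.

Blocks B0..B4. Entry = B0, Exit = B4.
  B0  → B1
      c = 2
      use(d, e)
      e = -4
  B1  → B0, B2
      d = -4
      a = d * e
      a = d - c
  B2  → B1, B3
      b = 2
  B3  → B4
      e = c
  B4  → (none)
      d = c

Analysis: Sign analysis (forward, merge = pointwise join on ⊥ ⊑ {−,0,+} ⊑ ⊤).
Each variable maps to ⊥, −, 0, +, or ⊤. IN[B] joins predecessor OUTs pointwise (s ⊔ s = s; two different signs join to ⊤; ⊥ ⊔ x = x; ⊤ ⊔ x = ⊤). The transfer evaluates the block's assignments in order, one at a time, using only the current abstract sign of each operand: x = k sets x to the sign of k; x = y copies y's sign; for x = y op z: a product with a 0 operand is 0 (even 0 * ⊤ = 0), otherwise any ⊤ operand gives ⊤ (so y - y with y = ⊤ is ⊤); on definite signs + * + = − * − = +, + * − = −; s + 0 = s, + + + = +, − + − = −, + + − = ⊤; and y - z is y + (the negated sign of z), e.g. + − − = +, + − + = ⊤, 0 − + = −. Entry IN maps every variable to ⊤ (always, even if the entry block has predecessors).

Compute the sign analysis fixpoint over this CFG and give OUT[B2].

Per-block solution:
  B0: | IN=(all ⊤) | OUT={c:+, e:-; rest ⊤}
  B1: | IN={c:+, e:-; rest ⊤} | OUT={a:-, c:+, d:-, e:-; rest ⊤}
  B2: | IN={a:-, c:+, d:-, e:-; rest ⊤} | OUT={a:-, b:+, c:+, d:-, e:-; rest ⊤}
  B3: | IN={a:-, b:+, c:+, d:-, e:-; rest ⊤} | OUT={a:-, b:+, c:+, d:-, e:+; rest ⊤}
  B4: | IN={a:-, b:+, c:+, d:-, e:+; rest ⊤} | OUT={a:-, b:+, c:+, d:+, e:+; rest ⊤}

Merge at B2: IN[B2] = OUT[B1] = {a: -, b: ⊤, c: +, d: -, e: -, f: ⊤}
Applying B2's transfer function to that IN value gives OUT[B2] (row B2 above).

Answer: {a: -, b: +, c: +, d: -, e: -, f: ⊤}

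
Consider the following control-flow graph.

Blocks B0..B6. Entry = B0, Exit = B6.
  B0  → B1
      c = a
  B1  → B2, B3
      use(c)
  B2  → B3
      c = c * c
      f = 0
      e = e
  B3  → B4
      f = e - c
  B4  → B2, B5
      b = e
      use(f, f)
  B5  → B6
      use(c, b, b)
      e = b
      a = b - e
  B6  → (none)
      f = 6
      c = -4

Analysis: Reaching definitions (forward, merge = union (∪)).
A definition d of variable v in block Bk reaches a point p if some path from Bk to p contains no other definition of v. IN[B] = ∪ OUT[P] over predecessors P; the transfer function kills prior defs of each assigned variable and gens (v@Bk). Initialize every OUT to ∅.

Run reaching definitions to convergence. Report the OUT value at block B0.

Fixpoint table:
  B0:  IN={}  OUT={c@B0}
  B1:  IN={c@B0}  OUT={c@B0}
  B2:  IN={b@B4, c@B0, c@B2, e@B2, f@B3}  OUT={b@B4, c@B2, e@B2, f@B2}
  B3:  IN={b@B4, c@B0, c@B2, e@B2, f@B2}  OUT={b@B4, c@B0, c@B2, e@B2, f@B3}
  B4:  IN={b@B4, c@B0, c@B2, e@B2, f@B3}  OUT={b@B4, c@B0, c@B2, e@B2, f@B3}
  B5:  IN={b@B4, c@B0, c@B2, e@B2, f@B3}  OUT={a@B5, b@B4, c@B0, c@B2, e@B5, f@B3}
  B6:  IN={a@B5, b@B4, c@B0, c@B2, e@B5, f@B3}  OUT={a@B5, b@B4, c@B6, e@B5, f@B6}

B0 is the boundary node: IN[B0] = {}
Applying B0's transfer function to that IN value gives OUT[B0] (row B0 above).

Answer: {c@B0}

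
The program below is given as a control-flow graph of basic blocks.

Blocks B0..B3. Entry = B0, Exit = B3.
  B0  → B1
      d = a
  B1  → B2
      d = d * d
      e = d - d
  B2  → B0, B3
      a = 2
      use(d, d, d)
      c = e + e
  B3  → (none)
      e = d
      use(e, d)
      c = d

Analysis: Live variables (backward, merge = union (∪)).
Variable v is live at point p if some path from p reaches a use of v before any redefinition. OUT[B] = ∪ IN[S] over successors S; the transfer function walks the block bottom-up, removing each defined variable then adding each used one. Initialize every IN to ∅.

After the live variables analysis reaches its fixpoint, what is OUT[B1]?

Answer: {d, e}

Derivation:
Fixpoint table:
  B0:   IN={a}   OUT={d}
  B1:   IN={d}   OUT={d, e}
  B2:   IN={d, e}   OUT={a, d}
  B3:   IN={d}   OUT={}

Merge at B1: OUT[B1] = IN[B2] = {d, e}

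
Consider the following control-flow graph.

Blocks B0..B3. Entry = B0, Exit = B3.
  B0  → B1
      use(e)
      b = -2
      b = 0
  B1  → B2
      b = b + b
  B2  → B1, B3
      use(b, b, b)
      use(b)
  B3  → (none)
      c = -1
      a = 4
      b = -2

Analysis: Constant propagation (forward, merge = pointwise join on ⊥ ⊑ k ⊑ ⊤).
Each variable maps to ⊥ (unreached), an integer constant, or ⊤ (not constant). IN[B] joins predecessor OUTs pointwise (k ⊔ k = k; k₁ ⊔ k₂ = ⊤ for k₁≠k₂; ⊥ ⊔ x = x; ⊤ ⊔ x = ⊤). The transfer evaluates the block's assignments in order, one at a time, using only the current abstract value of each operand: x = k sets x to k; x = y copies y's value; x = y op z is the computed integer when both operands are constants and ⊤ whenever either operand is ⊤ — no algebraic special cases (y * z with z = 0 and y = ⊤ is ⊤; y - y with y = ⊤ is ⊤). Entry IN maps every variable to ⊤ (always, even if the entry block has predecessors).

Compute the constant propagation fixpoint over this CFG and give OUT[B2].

Per-block solution:
  B0:  IN=(all ⊤)  OUT={b:0; rest ⊤}
  B1:  IN={b:0; rest ⊤}  OUT={b:0; rest ⊤}
  B2:  IN={b:0; rest ⊤}  OUT={b:0; rest ⊤}
  B3:  IN={b:0; rest ⊤}  OUT={a:4, b:-2, c:-1; rest ⊤}

Merge at B2: IN[B2] = OUT[B1] = {a: ⊤, b: 0, c: ⊤, d: ⊤, e: ⊤, f: ⊤}
Applying B2's transfer function to that IN value gives OUT[B2] (row B2 above).

Answer: {a: ⊤, b: 0, c: ⊤, d: ⊤, e: ⊤, f: ⊤}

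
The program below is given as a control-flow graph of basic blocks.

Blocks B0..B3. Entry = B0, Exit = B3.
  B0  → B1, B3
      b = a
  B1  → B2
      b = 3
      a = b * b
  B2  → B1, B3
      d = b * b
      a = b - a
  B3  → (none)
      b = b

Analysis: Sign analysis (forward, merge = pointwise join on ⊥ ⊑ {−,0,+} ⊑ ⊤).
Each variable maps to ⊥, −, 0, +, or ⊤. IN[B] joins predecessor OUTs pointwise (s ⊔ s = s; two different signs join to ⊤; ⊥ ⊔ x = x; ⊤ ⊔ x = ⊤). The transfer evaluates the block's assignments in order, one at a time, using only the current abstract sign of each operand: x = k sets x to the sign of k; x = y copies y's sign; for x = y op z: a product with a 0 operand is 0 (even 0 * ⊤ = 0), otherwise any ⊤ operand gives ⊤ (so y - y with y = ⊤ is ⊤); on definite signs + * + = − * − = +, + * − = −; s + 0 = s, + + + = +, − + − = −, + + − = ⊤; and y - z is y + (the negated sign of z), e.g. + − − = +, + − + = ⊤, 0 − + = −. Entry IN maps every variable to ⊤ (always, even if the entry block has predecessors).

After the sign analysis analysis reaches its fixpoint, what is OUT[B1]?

Converged values:
  B0: | IN=(all ⊤) | OUT=(all ⊤)
  B1: | IN=(all ⊤) | OUT={a:+, b:+; rest ⊤}
  B2: | IN={a:+, b:+; rest ⊤} | OUT={b:+, d:+; rest ⊤}
  B3: | IN=(all ⊤) | OUT=(all ⊤)

Merge at B1: IN[B1] = OUT[B0] ⊔ OUT[B2] = {a: ⊤, b: ⊤, c: ⊤, d: ⊤, e: ⊤, f: ⊤}
Applying B1's transfer function to that IN value gives OUT[B1] (row B1 above).

Answer: {a: +, b: +, c: ⊤, d: ⊤, e: ⊤, f: ⊤}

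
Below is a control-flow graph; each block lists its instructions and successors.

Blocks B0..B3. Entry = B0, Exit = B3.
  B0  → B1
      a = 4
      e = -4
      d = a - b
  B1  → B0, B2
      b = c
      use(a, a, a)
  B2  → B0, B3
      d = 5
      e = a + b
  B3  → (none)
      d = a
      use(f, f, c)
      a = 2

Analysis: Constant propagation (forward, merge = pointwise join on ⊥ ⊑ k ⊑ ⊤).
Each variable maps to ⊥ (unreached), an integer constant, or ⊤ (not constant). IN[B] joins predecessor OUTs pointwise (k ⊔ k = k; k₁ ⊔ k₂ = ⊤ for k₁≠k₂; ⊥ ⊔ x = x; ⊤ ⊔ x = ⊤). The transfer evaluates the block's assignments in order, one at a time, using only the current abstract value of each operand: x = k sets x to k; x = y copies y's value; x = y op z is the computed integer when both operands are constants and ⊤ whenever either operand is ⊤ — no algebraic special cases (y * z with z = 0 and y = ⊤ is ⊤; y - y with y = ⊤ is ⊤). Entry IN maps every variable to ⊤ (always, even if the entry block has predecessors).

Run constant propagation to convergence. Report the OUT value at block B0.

Fixpoint table:
  B0: | IN=(all ⊤) | OUT={a:4, e:-4; rest ⊤}
  B1: | IN={a:4, e:-4; rest ⊤} | OUT={a:4, e:-4; rest ⊤}
  B2: | IN={a:4, e:-4; rest ⊤} | OUT={a:4, d:5; rest ⊤}
  B3: | IN={a:4, d:5; rest ⊤} | OUT={a:2, d:4; rest ⊤}

Merge at B0 (entry node, so the boundary value (all ⊤) is joined with the incoming edge(s)): IN[B0] = (all ⊤) ⊔ OUT[B1] ⊔ OUT[B2] = {a: ⊤, b: ⊤, c: ⊤, d: ⊤, e: ⊤, f: ⊤}
Applying B0's transfer function to that IN value gives OUT[B0] (row B0 above).

Answer: {a: 4, b: ⊤, c: ⊤, d: ⊤, e: -4, f: ⊤}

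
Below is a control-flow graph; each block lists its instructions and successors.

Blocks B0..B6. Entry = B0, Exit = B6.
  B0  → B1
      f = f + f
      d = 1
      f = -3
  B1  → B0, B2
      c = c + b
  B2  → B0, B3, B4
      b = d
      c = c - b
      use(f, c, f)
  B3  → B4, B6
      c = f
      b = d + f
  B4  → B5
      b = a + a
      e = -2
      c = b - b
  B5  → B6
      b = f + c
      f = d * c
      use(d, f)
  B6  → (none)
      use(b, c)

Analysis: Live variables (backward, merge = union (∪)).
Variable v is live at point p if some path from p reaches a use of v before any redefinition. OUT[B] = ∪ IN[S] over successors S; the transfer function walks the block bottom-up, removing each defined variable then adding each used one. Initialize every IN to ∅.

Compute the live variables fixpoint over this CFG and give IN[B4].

Fixpoint table:
  B0:   IN={a, b, c, f}   OUT={a, b, c, d, f}
  B1:   IN={a, b, c, d, f}   OUT={a, b, c, d, f}
  B2:   IN={a, c, d, f}   OUT={a, b, c, d, f}
  B3:   IN={a, d, f}   OUT={a, b, c, d, f}
  B4:   IN={a, d, f}   OUT={c, d, f}
  B5:   IN={c, d, f}   OUT={b, c}
  B6:   IN={b, c}   OUT={}

Merge at B4: OUT[B4] = IN[B5] = {c, d, f}
Applying B4's transfer function to that OUT value gives IN[B4] (row B4 above).

Answer: {a, d, f}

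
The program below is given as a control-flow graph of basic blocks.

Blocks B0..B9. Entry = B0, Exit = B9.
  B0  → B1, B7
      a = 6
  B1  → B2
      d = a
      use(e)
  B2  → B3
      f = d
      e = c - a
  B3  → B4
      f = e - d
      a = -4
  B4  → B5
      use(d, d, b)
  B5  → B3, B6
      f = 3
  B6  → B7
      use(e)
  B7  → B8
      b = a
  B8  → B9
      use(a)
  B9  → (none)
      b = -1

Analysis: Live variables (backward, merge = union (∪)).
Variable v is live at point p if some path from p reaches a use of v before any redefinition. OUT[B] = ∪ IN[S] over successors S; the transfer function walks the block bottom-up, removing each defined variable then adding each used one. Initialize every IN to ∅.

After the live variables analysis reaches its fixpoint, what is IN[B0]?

Fixpoint table:
  B0:   IN={b, c, e}   OUT={a, b, c, e}
  B1:   IN={a, b, c, e}   OUT={a, b, c, d}
  B2:   IN={a, b, c, d}   OUT={b, d, e}
  B3:   IN={b, d, e}   OUT={a, b, d, e}
  B4:   IN={a, b, d, e}   OUT={a, b, d, e}
  B5:   IN={a, b, d, e}   OUT={a, b, d, e}
  B6:   IN={a, e}   OUT={a}
  B7:   IN={a}   OUT={a}
  B8:   IN={a}   OUT={}
  B9:   IN={}   OUT={}

Merge at B0: OUT[B0] = IN[B1] ⊔ IN[B7] = {a, b, c, e}
Applying B0's transfer function to that OUT value gives IN[B0] (row B0 above).

Answer: {b, c, e}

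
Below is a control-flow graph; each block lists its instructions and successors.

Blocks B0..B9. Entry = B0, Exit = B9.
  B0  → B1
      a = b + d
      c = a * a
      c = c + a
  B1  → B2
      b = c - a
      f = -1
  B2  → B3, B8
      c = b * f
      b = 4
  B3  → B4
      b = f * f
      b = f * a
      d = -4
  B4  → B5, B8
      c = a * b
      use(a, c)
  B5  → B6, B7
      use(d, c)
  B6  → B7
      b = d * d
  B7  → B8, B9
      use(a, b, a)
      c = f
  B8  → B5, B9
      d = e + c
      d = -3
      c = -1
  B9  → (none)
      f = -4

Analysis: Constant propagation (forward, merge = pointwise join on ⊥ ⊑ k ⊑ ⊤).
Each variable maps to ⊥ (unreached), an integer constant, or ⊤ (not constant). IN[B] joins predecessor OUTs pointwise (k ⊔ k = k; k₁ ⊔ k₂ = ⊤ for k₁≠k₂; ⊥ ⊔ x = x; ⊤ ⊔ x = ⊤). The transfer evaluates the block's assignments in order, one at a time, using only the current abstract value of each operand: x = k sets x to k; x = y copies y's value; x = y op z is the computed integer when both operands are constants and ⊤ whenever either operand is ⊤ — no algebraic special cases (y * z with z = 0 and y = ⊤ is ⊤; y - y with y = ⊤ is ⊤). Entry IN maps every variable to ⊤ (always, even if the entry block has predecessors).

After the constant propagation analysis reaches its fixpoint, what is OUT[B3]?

Answer: {a: ⊤, b: ⊤, c: ⊤, d: -4, e: ⊤, f: -1}

Derivation:
Fixpoint table:
  B0: | IN=(all ⊤) | OUT=(all ⊤)
  B1: | IN=(all ⊤) | OUT={f:-1; rest ⊤}
  B2: | IN={f:-1; rest ⊤} | OUT={b:4, f:-1; rest ⊤}
  B3: | IN={b:4, f:-1; rest ⊤} | OUT={d:-4, f:-1; rest ⊤}
  B4: | IN={d:-4, f:-1; rest ⊤} | OUT={d:-4, f:-1; rest ⊤}
  B5: | IN={f:-1; rest ⊤} | OUT={f:-1; rest ⊤}
  B6: | IN={f:-1; rest ⊤} | OUT={f:-1; rest ⊤}
  B7: | IN={f:-1; rest ⊤} | OUT={c:-1, f:-1; rest ⊤}
  B8: | IN={f:-1; rest ⊤} | OUT={c:-1, d:-3, f:-1; rest ⊤}
  B9: | IN={c:-1, f:-1; rest ⊤} | OUT={c:-1, f:-4; rest ⊤}

Merge at B3: IN[B3] = OUT[B2] = {a: ⊤, b: 4, c: ⊤, d: ⊤, e: ⊤, f: -1}
Applying B3's transfer function to that IN value gives OUT[B3] (row B3 above).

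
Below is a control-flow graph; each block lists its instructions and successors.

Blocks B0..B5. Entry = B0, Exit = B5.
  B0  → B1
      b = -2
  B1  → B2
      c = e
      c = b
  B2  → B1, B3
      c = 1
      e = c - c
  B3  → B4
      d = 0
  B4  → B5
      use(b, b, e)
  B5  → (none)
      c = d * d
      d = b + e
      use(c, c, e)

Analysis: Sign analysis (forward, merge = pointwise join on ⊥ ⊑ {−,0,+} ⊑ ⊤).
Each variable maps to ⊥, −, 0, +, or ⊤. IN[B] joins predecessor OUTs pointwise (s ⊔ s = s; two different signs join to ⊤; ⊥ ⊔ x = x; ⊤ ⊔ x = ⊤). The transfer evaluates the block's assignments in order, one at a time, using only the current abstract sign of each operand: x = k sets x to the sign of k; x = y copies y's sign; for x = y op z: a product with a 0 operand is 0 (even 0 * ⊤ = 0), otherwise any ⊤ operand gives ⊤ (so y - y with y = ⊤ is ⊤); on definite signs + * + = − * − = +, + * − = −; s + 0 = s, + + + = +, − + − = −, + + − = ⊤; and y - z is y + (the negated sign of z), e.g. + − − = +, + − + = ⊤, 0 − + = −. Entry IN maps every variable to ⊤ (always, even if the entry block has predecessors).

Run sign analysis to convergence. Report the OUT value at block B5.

Answer: {a: ⊤, b: -, c: 0, d: ⊤, e: ⊤, f: ⊤}

Working:
Fixpoint table:
  B0:   IN=(all ⊤)   OUT={b:-; rest ⊤}
  B1:   IN={b:-; rest ⊤}   OUT={b:-, c:-; rest ⊤}
  B2:   IN={b:-, c:-; rest ⊤}   OUT={b:-, c:+; rest ⊤}
  B3:   IN={b:-, c:+; rest ⊤}   OUT={b:-, c:+, d:0; rest ⊤}
  B4:   IN={b:-, c:+, d:0; rest ⊤}   OUT={b:-, c:+, d:0; rest ⊤}
  B5:   IN={b:-, c:+, d:0; rest ⊤}   OUT={b:-, c:0; rest ⊤}

Merge at B5: IN[B5] = OUT[B4] = {a: ⊤, b: -, c: +, d: 0, e: ⊤, f: ⊤}
Applying B5's transfer function to that IN value gives OUT[B5] (row B5 above).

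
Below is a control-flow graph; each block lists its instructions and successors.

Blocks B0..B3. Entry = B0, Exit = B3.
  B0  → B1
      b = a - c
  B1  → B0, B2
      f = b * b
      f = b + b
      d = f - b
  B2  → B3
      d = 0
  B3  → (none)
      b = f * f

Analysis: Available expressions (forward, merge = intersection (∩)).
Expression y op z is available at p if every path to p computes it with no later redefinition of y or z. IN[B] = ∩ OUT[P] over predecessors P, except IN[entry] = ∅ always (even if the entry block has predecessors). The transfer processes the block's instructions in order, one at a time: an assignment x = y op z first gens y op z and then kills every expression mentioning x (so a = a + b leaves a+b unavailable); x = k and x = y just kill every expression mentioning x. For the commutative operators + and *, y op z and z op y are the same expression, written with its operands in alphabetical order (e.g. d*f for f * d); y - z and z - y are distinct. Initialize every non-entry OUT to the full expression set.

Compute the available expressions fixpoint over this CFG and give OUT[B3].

Answer: {a-c, f*f}

Trace:
Converged values:
  B0: | IN={} | OUT={a-c}
  B1: | IN={a-c} | OUT={a-c, b*b, b+b, f-b}
  B2: | IN={a-c, b*b, b+b, f-b} | OUT={a-c, b*b, b+b, f-b}
  B3: | IN={a-c, b*b, b+b, f-b} | OUT={a-c, f*f}

Merge at B3: IN[B3] = OUT[B2] = {a-c, b*b, b+b, f-b}
Applying B3's transfer function to that IN value gives OUT[B3] (row B3 above).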